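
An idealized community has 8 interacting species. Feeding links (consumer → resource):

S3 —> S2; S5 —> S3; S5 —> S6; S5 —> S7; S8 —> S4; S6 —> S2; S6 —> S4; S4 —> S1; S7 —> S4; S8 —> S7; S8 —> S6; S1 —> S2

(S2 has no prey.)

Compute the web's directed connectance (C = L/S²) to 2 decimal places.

The web has S = 8 species and L = 12 feeding links.
C = L / S² = 12 / 64 = 0.1875 ≈ 0.19.

C = 0.19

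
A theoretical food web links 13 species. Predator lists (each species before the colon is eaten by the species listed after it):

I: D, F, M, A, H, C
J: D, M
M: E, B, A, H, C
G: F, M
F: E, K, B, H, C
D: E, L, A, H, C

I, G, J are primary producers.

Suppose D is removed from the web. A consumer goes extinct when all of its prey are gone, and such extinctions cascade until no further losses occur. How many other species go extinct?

Remove D.
Round 1: L (all prey gone) → extinct.
No further losses. Total secondary extinctions: 1.

1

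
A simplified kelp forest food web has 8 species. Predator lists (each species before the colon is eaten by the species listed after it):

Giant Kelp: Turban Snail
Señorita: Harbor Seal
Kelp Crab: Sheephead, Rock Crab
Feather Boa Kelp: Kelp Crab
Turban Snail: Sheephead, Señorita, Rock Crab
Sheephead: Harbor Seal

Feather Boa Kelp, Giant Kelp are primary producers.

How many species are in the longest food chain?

4 species

One longest chain: Giant Kelp → Turban Snail → Sheephead → Harbor Seal.
It has 4 species and 3 links.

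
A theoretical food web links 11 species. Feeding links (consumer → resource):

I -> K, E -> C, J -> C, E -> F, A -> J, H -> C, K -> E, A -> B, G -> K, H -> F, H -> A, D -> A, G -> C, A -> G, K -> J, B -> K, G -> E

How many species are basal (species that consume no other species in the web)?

Basal species (no prey listed): F, C.
Count: 2.

2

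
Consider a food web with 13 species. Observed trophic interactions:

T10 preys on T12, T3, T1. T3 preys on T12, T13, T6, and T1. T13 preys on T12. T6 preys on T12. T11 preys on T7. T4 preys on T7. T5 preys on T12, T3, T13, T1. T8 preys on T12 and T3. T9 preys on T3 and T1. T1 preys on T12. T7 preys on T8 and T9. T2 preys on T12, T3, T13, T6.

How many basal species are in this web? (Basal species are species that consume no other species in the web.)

Basal species (no prey listed): T12.
Count: 1.

1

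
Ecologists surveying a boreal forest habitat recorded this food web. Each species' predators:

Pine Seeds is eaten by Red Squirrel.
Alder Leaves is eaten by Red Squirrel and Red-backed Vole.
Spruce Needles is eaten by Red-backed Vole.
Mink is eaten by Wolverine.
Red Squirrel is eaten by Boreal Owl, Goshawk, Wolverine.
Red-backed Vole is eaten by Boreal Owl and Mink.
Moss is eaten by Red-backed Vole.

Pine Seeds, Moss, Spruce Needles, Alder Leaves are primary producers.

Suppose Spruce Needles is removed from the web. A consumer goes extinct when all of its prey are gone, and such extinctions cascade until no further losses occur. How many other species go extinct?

Remove Spruce Needles.
Every predator of it retains at least one other prey: Red-backed Vole still has Moss, Alder Leaves.
No consumer loses all prey, so no secondary extinctions occur.

0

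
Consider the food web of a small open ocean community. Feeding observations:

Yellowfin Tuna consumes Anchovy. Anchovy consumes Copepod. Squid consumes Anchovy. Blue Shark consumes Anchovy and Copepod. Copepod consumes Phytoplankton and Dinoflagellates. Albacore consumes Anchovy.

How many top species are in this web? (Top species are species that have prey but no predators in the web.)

Top species (has prey, but nothing eats it): Squid, Blue Shark, Yellowfin Tuna, Albacore.
Count: 4.

4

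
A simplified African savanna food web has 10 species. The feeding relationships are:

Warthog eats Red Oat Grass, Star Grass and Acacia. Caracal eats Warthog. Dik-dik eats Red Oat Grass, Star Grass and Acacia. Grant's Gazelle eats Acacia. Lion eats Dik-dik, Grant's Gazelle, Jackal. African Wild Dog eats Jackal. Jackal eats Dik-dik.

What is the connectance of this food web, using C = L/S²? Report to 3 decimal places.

The web has S = 10 species and L = 13 feeding links.
C = L / S² = 13 / 100 = 0.1300 ≈ 0.130.

C = 0.130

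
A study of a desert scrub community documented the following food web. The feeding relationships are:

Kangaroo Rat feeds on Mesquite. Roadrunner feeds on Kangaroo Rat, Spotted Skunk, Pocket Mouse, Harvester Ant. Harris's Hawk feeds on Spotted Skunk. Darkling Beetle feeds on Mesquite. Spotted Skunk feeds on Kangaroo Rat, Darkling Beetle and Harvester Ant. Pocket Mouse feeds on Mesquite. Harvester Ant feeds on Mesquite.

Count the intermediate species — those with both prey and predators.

5

Intermediate species (has both prey and predators): Kangaroo Rat, Pocket Mouse, Darkling Beetle, Harvester Ant, Spotted Skunk.
Count: 5.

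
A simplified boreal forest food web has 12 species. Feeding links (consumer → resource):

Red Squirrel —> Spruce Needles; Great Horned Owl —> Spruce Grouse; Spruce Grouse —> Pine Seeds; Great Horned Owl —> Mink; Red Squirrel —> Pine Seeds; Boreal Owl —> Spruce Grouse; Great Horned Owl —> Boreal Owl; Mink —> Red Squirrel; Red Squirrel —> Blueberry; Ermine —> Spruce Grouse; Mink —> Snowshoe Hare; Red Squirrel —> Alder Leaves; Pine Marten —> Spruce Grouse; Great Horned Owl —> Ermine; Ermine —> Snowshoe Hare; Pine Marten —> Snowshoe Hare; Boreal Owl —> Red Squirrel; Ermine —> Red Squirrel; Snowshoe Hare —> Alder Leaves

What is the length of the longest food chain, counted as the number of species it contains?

4 species

One longest chain: Blueberry → Red Squirrel → Ermine → Great Horned Owl.
It has 4 species and 3 links.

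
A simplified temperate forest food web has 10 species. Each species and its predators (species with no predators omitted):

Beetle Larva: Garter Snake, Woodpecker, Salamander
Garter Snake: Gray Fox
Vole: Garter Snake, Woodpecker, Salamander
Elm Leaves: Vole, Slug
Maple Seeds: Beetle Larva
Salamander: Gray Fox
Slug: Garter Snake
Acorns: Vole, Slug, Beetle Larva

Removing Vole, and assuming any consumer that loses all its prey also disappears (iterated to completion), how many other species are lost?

Remove Vole.
Every predator of it retains at least one other prey: Garter Snake still has Slug, Beetle Larva; Woodpecker still has Beetle Larva; Salamander still has Beetle Larva.
No consumer loses all prey, so no secondary extinctions occur.

0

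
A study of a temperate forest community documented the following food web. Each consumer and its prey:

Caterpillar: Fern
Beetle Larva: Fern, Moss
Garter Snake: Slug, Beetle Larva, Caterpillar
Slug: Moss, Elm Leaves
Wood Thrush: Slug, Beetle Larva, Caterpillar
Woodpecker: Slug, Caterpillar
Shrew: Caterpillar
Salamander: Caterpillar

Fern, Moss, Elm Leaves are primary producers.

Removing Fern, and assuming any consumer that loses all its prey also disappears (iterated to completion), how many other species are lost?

3

Remove Fern.
Round 1: Caterpillar (all prey gone) → extinct.
Round 2: Salamander (all prey gone), Shrew (all prey gone) → extinct.
No further losses. Total secondary extinctions: 3.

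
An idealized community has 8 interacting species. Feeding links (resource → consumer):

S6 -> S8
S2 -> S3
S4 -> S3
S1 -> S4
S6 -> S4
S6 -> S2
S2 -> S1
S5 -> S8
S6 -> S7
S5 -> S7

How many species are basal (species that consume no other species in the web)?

Basal species (no prey listed): S6, S5.
Count: 2.

2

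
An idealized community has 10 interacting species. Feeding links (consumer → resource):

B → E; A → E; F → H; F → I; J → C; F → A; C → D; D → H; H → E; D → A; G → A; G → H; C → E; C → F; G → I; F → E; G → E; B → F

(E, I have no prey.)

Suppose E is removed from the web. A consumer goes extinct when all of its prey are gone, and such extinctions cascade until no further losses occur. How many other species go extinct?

Remove E.
Round 1: A (all prey gone), H (all prey gone) → extinct.
Round 2: D (all prey gone) → extinct.
No further losses. Total secondary extinctions: 3.

3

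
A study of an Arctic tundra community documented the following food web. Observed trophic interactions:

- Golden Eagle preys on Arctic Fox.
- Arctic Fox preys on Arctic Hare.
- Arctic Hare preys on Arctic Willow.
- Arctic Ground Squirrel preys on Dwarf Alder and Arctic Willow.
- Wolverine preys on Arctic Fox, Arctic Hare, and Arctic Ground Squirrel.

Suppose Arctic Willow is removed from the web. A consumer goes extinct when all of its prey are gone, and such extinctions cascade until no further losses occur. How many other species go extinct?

3

Remove Arctic Willow.
Round 1: Arctic Hare (all prey gone) → extinct.
Round 2: Arctic Fox (all prey gone) → extinct.
Round 3: Golden Eagle (all prey gone) → extinct.
No further losses. Total secondary extinctions: 3.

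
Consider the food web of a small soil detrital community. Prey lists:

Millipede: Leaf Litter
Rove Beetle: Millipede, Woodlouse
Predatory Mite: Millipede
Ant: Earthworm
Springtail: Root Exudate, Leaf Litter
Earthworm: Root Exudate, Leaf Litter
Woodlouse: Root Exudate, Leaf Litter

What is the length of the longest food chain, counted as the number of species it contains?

3 species

One longest chain: Root Exudate → Earthworm → Ant.
It has 3 species and 2 links.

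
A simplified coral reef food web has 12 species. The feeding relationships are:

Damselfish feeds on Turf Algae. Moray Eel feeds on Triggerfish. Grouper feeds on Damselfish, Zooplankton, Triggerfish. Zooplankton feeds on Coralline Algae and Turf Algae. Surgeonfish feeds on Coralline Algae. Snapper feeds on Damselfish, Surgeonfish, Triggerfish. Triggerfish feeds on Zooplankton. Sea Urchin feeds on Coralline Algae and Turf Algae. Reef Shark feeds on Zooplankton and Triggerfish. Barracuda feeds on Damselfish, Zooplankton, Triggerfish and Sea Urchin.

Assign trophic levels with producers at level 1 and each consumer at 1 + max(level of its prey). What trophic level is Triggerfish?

Trophic level 3

Turf Algae is a producer → level 1.
Zooplankton eats Turf Algae (level 1); other prey at levels: Coralline Algae 1 → level 2.
Triggerfish eats Zooplankton → level 3.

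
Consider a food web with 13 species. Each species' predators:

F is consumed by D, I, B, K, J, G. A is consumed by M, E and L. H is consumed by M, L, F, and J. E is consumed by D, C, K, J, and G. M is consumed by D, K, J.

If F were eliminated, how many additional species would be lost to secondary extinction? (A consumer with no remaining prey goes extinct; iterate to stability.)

2

Remove F.
Round 1: B (all prey gone), I (all prey gone) → extinct.
No further losses. Total secondary extinctions: 2.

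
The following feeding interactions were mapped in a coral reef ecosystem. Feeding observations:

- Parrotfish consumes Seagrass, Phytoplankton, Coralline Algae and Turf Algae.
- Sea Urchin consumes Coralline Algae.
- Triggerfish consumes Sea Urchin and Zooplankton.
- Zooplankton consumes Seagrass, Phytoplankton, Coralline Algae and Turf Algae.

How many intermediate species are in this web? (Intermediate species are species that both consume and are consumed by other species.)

Intermediate species (has both prey and predators): Sea Urchin, Zooplankton.
Count: 2.

2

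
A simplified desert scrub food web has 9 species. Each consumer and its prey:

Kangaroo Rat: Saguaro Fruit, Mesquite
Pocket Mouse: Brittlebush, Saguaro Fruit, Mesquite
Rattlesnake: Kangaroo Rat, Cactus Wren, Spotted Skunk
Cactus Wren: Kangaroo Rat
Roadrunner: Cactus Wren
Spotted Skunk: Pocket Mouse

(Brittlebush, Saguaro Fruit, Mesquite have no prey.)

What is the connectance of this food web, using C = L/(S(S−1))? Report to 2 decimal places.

C = 0.15

The web has S = 9 species and L = 11 feeding links.
C = L / (S(S−1)) = 11 / 72 = 0.1528 ≈ 0.15.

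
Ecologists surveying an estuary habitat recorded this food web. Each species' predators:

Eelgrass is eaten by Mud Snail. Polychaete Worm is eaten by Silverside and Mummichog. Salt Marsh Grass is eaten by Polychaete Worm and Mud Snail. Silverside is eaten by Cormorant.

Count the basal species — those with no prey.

2

Basal species (no prey listed): Salt Marsh Grass, Eelgrass.
Count: 2.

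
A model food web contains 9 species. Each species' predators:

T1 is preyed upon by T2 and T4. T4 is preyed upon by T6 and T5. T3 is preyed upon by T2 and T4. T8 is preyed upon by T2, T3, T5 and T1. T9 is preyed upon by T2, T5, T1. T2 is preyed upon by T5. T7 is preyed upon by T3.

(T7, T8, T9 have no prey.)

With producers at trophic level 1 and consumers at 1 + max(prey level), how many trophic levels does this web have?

Producers (level 1): T7, T8, T9.
T7 → T3 → T4 → T6 gives T6 level 4.
No species has a prey at level 4, so no species reaches level 5.

4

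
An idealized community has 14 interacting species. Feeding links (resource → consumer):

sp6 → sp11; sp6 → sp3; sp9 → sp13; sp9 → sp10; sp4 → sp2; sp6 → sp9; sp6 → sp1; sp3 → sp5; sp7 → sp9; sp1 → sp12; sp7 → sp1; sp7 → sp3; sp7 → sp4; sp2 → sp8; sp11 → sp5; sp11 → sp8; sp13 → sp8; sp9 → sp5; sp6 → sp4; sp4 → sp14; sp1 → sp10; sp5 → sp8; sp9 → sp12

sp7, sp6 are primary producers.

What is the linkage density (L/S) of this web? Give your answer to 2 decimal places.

L/S = 1.64

There are L = 23 links among S = 14 species.
L/S = 23/14 = 1.6429 ≈ 1.64.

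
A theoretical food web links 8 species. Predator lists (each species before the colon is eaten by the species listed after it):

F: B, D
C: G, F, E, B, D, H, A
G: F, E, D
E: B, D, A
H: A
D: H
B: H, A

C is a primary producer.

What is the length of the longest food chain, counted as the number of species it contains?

6 species

One longest chain: C → G → F → B → H → A.
It has 6 species and 5 links.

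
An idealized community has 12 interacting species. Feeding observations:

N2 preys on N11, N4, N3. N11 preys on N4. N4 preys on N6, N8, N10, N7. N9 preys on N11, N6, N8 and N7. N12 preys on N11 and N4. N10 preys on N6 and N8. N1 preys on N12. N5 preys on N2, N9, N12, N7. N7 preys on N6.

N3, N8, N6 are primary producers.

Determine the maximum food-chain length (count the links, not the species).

5 links

One longest chain: N6 → N7 → N4 → N11 → N9 → N5.
It has 6 species and 5 links.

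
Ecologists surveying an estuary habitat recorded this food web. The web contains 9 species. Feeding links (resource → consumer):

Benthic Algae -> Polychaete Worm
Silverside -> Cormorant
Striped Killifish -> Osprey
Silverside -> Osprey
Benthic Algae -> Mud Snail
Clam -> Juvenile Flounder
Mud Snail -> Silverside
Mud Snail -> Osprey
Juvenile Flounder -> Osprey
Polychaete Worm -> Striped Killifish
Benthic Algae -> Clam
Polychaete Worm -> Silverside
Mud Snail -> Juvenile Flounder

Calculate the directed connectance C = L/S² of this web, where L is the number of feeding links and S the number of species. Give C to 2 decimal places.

C = 0.16

The web has S = 9 species and L = 13 feeding links.
C = L / S² = 13 / 81 = 0.1605 ≈ 0.16.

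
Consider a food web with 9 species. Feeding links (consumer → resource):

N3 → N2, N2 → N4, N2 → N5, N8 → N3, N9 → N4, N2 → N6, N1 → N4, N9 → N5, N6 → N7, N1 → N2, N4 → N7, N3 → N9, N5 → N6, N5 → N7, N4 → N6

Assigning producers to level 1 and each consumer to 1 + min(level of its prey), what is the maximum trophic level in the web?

Producers (level 1): N7.
Following each consumer down to its lowest-level prey: N7 → N4 → N9 → N3 → N8 (levels 1 through 5).
All prey of N8 (N3 4) are at level 4 or above, so N8 is at level 1 + 4 = 5.
Every consumer has at least one prey at level 4 or below, so none exceeds level 5.

5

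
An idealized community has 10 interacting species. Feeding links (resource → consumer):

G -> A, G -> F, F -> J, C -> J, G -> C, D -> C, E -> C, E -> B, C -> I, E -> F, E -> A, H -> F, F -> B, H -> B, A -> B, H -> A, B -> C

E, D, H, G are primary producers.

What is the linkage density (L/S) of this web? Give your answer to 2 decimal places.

There are L = 17 links among S = 10 species.
L/S = 17/10 = 1.7000 ≈ 1.70.

L/S = 1.70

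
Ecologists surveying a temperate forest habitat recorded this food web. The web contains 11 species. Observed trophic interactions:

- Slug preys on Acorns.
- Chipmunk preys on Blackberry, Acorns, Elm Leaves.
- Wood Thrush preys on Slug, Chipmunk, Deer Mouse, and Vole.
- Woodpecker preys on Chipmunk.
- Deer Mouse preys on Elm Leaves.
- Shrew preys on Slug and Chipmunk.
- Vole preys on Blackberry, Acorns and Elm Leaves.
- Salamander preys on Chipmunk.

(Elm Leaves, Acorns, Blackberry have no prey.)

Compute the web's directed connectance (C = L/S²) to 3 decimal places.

The web has S = 11 species and L = 16 feeding links.
C = L / S² = 16 / 121 = 0.1322 ≈ 0.132.

C = 0.132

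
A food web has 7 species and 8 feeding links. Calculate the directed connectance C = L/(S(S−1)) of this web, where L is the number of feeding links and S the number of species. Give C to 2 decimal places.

C = 0.19

The web has S = 7 species and L = 8 feeding links.
C = L / (S(S−1)) = 8 / 42 = 0.1905 ≈ 0.19.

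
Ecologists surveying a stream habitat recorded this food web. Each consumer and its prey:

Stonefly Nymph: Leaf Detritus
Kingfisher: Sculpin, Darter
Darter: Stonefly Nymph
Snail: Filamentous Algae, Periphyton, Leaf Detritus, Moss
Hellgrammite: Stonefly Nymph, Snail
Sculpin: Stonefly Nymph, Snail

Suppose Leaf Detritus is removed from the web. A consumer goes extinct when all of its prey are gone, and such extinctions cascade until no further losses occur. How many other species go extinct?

2

Remove Leaf Detritus.
Round 1: Stonefly Nymph (all prey gone) → extinct.
Round 2: Darter (all prey gone) → extinct.
No further losses. Total secondary extinctions: 2.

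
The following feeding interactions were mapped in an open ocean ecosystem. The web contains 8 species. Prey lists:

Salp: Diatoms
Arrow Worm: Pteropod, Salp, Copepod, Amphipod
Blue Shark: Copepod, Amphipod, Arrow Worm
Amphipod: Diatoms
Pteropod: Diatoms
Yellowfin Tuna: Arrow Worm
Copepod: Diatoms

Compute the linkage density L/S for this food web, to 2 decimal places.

There are L = 12 links among S = 8 species.
L/S = 12/8 = 1.5000 ≈ 1.50.

L/S = 1.50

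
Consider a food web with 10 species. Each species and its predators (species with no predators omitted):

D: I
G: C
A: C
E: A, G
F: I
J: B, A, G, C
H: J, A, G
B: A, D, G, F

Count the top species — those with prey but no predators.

2

Top species (has prey, but nothing eats it): C, I.
Count: 2.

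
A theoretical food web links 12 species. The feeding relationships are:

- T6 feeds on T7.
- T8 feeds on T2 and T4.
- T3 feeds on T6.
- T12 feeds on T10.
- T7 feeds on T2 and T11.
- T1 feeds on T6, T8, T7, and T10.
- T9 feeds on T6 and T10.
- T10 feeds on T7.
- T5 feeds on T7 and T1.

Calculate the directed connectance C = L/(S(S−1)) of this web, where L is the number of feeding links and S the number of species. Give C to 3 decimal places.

C = 0.121

The web has S = 12 species and L = 16 feeding links.
C = L / (S(S−1)) = 16 / 132 = 0.1212 ≈ 0.121.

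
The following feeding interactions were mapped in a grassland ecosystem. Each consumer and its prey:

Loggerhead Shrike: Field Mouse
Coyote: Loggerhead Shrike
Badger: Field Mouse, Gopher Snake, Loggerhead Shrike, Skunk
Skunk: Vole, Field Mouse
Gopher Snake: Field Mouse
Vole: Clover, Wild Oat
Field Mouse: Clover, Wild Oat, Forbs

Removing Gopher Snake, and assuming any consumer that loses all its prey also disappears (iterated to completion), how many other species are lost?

0

Remove Gopher Snake.
Every predator of it retains at least one other prey: Badger still has Field Mouse, Loggerhead Shrike, Skunk.
No consumer loses all prey, so no secondary extinctions occur.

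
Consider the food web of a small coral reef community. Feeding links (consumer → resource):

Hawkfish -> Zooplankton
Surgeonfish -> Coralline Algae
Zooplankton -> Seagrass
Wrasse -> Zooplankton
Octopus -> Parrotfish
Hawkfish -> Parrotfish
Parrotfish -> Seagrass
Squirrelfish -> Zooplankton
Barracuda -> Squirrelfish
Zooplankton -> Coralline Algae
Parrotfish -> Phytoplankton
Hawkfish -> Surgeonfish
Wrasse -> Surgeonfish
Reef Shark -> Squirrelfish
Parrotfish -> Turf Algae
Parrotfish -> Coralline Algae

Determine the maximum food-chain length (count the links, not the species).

One longest chain: Seagrass → Zooplankton → Squirrelfish → Reef Shark.
It has 4 species and 3 links.

3 links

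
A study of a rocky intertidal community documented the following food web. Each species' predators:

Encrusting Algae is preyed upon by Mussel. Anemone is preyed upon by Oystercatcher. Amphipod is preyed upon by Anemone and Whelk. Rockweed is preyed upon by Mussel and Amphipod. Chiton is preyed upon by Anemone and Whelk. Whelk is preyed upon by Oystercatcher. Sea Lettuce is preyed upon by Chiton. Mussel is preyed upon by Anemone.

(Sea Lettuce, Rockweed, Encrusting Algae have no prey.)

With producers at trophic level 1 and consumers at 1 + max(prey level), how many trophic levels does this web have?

Producers (level 1): Sea Lettuce, Rockweed, Encrusting Algae.
Rockweed → Amphipod → Anemone → Oystercatcher gives Oystercatcher level 4.
No species has a prey at level 4, so no species reaches level 5.

4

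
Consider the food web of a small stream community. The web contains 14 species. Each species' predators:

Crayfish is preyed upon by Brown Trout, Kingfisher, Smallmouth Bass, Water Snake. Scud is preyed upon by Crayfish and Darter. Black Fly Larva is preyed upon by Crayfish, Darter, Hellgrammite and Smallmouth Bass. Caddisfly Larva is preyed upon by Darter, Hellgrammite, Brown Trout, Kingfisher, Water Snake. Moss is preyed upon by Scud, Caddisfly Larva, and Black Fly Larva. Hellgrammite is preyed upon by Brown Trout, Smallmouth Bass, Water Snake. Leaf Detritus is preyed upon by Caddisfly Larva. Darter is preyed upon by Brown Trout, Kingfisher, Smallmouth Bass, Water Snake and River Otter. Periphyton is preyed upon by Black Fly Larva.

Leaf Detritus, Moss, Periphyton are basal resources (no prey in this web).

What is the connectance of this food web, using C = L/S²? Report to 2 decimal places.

The web has S = 14 species and L = 28 feeding links.
C = L / S² = 28 / 196 = 0.1429 ≈ 0.14.

C = 0.14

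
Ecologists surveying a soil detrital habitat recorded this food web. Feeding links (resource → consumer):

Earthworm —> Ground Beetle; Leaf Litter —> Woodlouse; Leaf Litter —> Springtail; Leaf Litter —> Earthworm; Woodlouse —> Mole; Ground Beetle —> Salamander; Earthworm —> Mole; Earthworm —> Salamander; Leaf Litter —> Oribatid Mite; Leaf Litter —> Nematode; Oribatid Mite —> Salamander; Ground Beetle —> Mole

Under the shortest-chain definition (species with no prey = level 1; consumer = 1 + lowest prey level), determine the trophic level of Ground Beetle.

Leaf Litter has no prey (basal) → level 1.
Earthworm eats Leaf Litter → level 2.
Ground Beetle eats Earthworm → level 3.
No prey of Ground Beetle is below level 2, so 3 is the minimum.

Trophic level 3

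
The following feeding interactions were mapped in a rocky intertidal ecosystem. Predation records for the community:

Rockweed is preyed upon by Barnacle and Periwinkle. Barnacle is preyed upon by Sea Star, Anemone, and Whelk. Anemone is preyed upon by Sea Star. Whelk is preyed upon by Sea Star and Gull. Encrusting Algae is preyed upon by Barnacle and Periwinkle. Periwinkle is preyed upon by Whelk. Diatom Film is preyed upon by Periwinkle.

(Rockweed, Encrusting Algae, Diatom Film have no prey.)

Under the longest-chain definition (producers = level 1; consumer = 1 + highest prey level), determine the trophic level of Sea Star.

Rockweed is a producer → level 1.
Barnacle eats Rockweed (level 1); other prey at levels: Encrusting Algae 1 → level 2.
Anemone eats Barnacle → level 3.
Sea Star eats Anemone (level 3); other prey at levels: Barnacle 2, Whelk 3 → level 4.

Trophic level 4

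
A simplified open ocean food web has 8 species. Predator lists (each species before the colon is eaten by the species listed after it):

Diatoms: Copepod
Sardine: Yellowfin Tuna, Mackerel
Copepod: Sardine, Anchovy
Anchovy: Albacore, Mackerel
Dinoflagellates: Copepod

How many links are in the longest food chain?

One longest chain: Dinoflagellates → Copepod → Sardine → Yellowfin Tuna.
It has 4 species and 3 links.

3 links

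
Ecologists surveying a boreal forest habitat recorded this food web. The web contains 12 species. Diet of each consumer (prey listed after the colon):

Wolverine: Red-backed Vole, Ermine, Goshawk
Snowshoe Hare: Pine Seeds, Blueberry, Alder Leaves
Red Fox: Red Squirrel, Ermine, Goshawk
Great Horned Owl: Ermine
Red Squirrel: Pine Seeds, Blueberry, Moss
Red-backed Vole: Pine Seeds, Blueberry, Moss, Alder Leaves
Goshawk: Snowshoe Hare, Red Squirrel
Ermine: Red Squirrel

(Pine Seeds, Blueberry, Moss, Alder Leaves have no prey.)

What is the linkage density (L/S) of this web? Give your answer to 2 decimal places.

L/S = 1.67

There are L = 20 links among S = 12 species.
L/S = 20/12 = 1.6667 ≈ 1.67.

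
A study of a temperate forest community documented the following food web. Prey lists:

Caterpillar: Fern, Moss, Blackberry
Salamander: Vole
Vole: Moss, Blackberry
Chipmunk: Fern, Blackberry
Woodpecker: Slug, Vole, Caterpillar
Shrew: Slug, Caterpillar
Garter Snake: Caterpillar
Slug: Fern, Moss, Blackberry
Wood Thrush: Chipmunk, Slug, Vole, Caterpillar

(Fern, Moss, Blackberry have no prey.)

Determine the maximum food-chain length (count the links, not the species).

One longest chain: Fern → Chipmunk → Wood Thrush.
It has 3 species and 2 links.

2 links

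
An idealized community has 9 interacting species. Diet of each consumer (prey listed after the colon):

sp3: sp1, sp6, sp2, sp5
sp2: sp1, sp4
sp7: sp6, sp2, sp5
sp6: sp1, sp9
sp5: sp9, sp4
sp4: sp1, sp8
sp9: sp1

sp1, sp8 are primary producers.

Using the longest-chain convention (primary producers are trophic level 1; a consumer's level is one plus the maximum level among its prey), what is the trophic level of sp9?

sp1 is a producer → level 1.
sp9 eats sp1 → level 2.

Trophic level 2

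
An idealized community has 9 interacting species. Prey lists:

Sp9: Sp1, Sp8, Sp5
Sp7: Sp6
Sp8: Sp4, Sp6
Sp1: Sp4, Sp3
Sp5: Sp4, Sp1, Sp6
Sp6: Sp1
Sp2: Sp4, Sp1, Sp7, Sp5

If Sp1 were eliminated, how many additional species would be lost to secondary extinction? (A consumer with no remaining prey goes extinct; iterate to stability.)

Remove Sp1.
Round 1: Sp6 (all prey gone) → extinct.
Round 2: Sp7 (all prey gone) → extinct.
No further losses. Total secondary extinctions: 2.

2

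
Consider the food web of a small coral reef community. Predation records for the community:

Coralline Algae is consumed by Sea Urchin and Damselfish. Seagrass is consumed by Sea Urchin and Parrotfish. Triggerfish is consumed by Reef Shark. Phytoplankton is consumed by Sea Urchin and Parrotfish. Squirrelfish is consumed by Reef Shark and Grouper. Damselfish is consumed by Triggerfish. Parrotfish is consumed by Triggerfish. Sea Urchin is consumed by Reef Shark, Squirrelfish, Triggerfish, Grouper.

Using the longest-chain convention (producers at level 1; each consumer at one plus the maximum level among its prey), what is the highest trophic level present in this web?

4

Producers (level 1): Phytoplankton, Seagrass, Coralline Algae.
Phytoplankton → Sea Urchin → Squirrelfish → Reef Shark gives Reef Shark level 4.
No species has a prey at level 4, so no species reaches level 5.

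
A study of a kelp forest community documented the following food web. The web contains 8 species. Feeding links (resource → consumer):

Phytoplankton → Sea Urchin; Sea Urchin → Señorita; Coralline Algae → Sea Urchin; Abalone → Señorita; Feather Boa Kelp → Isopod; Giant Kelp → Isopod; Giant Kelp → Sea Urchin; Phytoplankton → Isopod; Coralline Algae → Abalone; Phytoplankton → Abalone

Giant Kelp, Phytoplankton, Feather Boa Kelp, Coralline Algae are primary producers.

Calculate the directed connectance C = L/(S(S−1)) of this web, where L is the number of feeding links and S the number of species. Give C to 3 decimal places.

C = 0.179

The web has S = 8 species and L = 10 feeding links.
C = L / (S(S−1)) = 10 / 56 = 0.1786 ≈ 0.179.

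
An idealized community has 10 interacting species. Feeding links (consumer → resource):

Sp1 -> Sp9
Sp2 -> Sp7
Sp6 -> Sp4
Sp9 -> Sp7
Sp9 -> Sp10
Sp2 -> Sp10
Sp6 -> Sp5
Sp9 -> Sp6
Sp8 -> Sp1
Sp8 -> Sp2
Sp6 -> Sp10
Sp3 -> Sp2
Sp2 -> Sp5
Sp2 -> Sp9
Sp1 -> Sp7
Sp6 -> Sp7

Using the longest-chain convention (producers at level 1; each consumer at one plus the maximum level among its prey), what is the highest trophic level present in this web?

Producers (level 1): Sp5, Sp4, Sp10, Sp7.
Sp5 → Sp6 → Sp9 → Sp2 → Sp3 gives Sp3 level 5.
No species has a prey at level 5, so no species reaches level 6.

5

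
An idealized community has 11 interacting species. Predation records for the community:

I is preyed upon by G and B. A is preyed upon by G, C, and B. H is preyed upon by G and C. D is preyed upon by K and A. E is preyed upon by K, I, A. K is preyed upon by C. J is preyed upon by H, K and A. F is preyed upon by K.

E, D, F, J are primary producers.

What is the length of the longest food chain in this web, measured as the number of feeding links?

2 links

One longest chain: E → I → B.
It has 3 species and 2 links.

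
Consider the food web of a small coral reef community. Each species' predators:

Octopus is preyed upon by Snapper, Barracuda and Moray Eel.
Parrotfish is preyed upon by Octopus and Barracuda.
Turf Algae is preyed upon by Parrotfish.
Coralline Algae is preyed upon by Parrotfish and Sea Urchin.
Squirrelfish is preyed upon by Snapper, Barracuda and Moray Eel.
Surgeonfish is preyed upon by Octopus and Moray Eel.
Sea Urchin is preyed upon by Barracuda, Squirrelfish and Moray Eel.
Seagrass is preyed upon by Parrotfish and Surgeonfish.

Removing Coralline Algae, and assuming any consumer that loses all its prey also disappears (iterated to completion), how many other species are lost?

2

Remove Coralline Algae.
Round 1: Sea Urchin (all prey gone) → extinct.
Round 2: Squirrelfish (all prey gone) → extinct.
No further losses. Total secondary extinctions: 2.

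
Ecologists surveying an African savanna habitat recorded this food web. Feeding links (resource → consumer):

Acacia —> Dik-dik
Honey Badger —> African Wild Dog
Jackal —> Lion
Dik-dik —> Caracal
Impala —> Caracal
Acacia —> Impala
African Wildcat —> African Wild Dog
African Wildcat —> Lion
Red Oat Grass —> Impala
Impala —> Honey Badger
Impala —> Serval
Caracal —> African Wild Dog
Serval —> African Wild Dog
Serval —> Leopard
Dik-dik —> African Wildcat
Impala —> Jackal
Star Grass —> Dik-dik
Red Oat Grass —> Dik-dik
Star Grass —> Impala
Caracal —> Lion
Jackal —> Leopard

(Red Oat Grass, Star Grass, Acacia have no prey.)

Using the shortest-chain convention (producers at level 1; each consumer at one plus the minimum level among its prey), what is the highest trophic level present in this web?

Producers (level 1): Red Oat Grass, Star Grass, Acacia.
Following each consumer down to its lowest-level prey: Red Oat Grass → Impala → Serval → Leopard (levels 1 through 4).
All prey of Leopard (Serval 3, Jackal 3) are at level 3 or above, so Leopard is at level 1 + 3 = 4.
Every consumer has at least one prey at level 3 or below, so none exceeds level 4.

4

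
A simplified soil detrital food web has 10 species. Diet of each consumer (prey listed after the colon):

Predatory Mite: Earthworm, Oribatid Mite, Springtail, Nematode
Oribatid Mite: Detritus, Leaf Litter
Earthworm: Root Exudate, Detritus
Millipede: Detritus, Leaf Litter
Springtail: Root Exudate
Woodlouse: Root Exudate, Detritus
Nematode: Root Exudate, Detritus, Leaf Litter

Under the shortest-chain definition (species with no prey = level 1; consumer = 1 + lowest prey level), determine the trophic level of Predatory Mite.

Trophic level 3

Root Exudate has no prey (basal) → level 1.
Nematode eats Root Exudate → level 2.
Predatory Mite eats Nematode → level 3.
No prey of Predatory Mite is below level 2, so 3 is the minimum.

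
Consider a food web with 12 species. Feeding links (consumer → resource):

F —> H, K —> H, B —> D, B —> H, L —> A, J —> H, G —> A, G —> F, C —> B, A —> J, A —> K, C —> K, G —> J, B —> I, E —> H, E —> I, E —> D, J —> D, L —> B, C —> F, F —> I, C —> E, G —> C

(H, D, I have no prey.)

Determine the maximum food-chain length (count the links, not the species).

One longest chain: H → B → C → G.
It has 4 species and 3 links.

3 links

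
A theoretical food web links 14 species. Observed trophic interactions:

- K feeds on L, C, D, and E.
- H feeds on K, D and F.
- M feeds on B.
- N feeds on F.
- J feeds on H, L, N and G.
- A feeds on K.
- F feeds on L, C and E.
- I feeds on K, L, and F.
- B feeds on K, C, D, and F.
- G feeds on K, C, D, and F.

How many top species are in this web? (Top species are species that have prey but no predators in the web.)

Top species (has prey, but nothing eats it): A, I, J, M.
Count: 4.

4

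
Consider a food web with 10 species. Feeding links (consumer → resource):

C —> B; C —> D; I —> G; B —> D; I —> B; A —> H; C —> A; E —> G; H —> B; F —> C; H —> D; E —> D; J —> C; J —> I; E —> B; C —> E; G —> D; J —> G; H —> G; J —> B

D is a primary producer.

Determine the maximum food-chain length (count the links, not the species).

One longest chain: D → B → H → A → C → F.
It has 6 species and 5 links.

5 links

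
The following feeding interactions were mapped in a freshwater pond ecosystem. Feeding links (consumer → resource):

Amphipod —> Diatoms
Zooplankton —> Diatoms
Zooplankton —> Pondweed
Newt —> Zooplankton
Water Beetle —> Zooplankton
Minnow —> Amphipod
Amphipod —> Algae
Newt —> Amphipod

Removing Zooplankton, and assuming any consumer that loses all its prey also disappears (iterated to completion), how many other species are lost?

1

Remove Zooplankton.
Round 1: Water Beetle (all prey gone) → extinct.
No further losses. Total secondary extinctions: 1.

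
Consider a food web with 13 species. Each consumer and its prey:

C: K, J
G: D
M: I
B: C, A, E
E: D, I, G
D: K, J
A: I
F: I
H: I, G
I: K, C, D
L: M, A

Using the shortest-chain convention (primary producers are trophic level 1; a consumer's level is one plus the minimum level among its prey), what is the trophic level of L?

Trophic level 4

K is a producer → level 1.
I eats K → level 2.
A eats I → level 3.
L eats A → level 4.
No prey of L is below level 3, so 4 is the minimum.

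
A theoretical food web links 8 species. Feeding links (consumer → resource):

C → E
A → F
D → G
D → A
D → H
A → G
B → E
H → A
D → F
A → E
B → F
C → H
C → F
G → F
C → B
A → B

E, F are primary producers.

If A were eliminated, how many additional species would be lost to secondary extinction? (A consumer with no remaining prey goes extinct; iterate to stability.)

Remove A.
Round 1: H (all prey gone) → extinct.
No further losses. Total secondary extinctions: 1.

1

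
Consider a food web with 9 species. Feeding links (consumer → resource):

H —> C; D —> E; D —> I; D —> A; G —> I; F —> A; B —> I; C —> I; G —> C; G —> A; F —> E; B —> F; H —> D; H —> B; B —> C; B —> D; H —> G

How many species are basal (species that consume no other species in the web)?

3

Basal species (no prey listed): E, A, I.
Count: 3.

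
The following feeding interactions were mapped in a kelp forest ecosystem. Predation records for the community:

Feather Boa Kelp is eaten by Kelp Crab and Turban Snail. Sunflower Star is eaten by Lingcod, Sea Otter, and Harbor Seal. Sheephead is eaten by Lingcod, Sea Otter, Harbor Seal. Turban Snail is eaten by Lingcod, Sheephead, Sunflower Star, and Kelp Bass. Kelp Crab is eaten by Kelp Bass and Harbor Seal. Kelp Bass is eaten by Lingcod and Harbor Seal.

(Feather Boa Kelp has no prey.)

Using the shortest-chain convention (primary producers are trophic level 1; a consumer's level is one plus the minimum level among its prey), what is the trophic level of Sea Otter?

Trophic level 4

Feather Boa Kelp is a producer → level 1.
Turban Snail eats Feather Boa Kelp → level 2.
Sheephead eats Turban Snail → level 3.
Sea Otter eats Sheephead → level 4.
No prey of Sea Otter is below level 3, so 4 is the minimum.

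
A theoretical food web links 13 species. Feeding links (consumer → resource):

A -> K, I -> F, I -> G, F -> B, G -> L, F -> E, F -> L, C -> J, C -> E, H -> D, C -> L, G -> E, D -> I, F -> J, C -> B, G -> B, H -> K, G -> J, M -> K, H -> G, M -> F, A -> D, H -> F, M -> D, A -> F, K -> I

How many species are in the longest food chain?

5 species

One longest chain: J → F → I → K → M.
It has 5 species and 4 links.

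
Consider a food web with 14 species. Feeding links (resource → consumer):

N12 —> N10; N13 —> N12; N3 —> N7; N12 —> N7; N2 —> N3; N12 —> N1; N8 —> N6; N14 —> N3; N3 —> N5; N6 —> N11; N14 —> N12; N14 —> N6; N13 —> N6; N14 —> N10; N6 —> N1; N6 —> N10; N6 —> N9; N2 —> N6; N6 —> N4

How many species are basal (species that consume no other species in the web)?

4

Basal species (no prey listed): N8, N14, N2, N13.
Count: 4.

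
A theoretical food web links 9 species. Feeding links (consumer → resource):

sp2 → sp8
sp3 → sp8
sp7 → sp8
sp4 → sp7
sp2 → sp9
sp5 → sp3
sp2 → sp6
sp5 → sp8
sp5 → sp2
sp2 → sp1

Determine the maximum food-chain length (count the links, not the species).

2 links

One longest chain: sp8 → sp7 → sp4.
It has 3 species and 2 links.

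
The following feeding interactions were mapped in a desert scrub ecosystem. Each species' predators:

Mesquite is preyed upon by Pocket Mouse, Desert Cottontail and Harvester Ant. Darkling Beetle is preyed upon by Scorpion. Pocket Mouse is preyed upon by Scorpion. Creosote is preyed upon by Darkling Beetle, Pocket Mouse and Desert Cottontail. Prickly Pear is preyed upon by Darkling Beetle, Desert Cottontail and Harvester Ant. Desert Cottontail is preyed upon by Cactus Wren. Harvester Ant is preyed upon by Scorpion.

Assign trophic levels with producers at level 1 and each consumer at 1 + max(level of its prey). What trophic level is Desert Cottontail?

Creosote is a producer → level 1.
Desert Cottontail eats Creosote (level 1); other prey at levels: Prickly Pear 1, Mesquite 1 → level 2.

Trophic level 2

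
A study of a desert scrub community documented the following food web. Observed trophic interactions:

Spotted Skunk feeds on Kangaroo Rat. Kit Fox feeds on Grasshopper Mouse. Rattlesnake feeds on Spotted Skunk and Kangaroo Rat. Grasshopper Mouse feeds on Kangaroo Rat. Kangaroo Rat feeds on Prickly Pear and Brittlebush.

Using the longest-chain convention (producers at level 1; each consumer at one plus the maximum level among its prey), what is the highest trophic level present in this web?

Producers (level 1): Brittlebush, Prickly Pear.
Brittlebush → Kangaroo Rat → Spotted Skunk → Rattlesnake gives Rattlesnake level 4.
No species has a prey at level 4, so no species reaches level 5.

4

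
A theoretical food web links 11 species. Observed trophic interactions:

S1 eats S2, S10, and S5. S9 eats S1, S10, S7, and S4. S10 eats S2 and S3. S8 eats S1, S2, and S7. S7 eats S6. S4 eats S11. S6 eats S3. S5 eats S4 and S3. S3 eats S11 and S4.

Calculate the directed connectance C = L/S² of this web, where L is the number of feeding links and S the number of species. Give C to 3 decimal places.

The web has S = 11 species and L = 19 feeding links.
C = L / S² = 19 / 121 = 0.1570 ≈ 0.157.

C = 0.157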